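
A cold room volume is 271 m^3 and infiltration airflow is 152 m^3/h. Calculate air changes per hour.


ACH = flow / volume
ACH = 152 / 271
ACH = 0.561

0.561


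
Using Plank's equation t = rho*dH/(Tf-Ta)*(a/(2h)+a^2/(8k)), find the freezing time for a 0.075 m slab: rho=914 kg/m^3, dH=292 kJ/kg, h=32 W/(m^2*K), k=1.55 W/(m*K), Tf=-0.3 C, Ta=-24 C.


dT = -0.3 - (-24) = 23.7 K
term1 = a/(2h) = 0.075/(2*32) = 0.001171875
term2 = a^2/(8k) = 0.075^2/(8*1.55) = 0.0004536290323
t = rho*dH*1000/dT * (term1 + term2)
t = 914*292*1000/23.7 * (0.001171875 + 0.0004536290323)
t = 18305 s

18305


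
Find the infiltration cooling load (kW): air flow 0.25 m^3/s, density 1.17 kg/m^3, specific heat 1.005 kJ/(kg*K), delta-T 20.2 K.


Q = V_dot * rho * cp * dT
Q = 0.25 * 1.17 * 1.005 * 20.2
Q = 5.938 kW

5.938


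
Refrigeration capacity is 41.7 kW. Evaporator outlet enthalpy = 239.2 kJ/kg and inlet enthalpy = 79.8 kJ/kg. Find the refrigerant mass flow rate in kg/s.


dh = 239.2 - 79.8 = 159.4 kJ/kg
m_dot = Q / dh = 41.7 / 159.4 = 0.2616 kg/s

0.2616


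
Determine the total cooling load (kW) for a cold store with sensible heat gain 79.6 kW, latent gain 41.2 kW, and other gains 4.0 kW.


Q_total = Q_s + Q_l + Q_misc
Q_total = 79.6 + 41.2 + 4.0
Q_total = 124.8 kW

124.8


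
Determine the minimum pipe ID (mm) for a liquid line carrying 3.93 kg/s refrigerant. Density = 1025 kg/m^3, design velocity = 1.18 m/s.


A = m_dot / (rho * v) = 3.93 / (1025 * 1.18) = 0.003249276561 m^2
d = sqrt(4*A/pi) * 1000
d = 64.3 mm

64.3


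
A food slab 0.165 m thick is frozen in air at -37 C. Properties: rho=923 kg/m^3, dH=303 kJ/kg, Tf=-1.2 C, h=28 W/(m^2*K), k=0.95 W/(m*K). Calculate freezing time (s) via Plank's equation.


dT = -1.2 - (-37) = 35.8 K
term1 = a/(2h) = 0.165/(2*28) = 0.002946428571
term2 = a^2/(8k) = 0.165^2/(8*0.95) = 0.003582236842
t = rho*dH*1000/dT * (term1 + term2)
t = 923*303*1000/35.8 * (0.002946428571 + 0.003582236842)
t = 51002 s

51002


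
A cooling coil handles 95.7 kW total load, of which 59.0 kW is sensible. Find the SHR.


SHR = Q_sensible / Q_total
SHR = 59.0 / 95.7
SHR = 0.617

0.617


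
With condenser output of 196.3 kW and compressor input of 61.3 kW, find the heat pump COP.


COP_hp = Q_cond / W
COP_hp = 196.3 / 61.3
COP_hp = 3.202

3.202


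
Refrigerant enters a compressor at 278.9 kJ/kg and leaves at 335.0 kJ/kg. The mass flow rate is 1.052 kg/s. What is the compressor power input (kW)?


dh = 335.0 - 278.9 = 56.1 kJ/kg
W = m_dot * dh = 1.052 * 56.1 = 59.02 kW

59.02


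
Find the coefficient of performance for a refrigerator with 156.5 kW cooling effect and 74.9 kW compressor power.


COP = Q_evap / W
COP = 156.5 / 74.9
COP = 2.089

2.089


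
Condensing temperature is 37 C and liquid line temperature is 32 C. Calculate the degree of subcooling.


Subcooling = T_cond - T_liquid
Subcooling = 37 - 32
Subcooling = 5 K

5


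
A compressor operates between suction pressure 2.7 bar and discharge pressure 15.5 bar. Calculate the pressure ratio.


PR = P_high / P_low
PR = 15.5 / 2.7
PR = 5.741

5.741


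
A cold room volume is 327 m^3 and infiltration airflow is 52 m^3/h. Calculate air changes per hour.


ACH = flow / volume
ACH = 52 / 327
ACH = 0.159

0.159


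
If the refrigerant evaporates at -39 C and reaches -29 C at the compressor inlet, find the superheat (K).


Superheat = T_suction - T_evap
Superheat = -29 - (-39)
Superheat = 10 K

10


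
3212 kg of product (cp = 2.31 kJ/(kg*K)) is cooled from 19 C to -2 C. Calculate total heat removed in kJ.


dT = 19 - (-2) = 21 K
Q = m * cp * dT = 3212 * 2.31 * 21
Q = 155814 kJ

155814


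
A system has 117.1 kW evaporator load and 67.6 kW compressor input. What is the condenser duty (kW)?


Q_cond = Q_evap + W
Q_cond = 117.1 + 67.6
Q_cond = 184.7 kW

184.7


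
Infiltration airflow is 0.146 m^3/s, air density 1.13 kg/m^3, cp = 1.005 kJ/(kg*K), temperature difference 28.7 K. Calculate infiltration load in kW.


Q = V_dot * rho * cp * dT
Q = 0.146 * 1.13 * 1.005 * 28.7
Q = 4.759 kW

4.759


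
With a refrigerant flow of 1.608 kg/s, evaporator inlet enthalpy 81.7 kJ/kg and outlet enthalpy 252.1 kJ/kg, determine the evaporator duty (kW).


dh = 252.1 - 81.7 = 170.4 kJ/kg
Q_evap = m_dot * dh = 1.608 * 170.4
Q_evap = 274.0 kW

274.0


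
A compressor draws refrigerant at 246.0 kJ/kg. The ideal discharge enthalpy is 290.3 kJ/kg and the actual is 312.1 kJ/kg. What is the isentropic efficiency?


dh_ideal = 290.3 - 246.0 = 44.3 kJ/kg
dh_actual = 312.1 - 246.0 = 66.1 kJ/kg
eta_s = dh_ideal / dh_actual = 44.3 / 66.1
eta_s = 0.6702

0.6702


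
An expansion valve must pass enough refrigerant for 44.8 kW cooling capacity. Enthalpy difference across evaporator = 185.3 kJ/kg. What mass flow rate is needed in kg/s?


m_dot = Q / dh
m_dot = 44.8 / 185.3
m_dot = 0.2418 kg/s

0.2418


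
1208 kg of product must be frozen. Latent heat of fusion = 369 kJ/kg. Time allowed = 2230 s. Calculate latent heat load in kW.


Q_lat = m * h_fg / t
Q_lat = 1208 * 369 / 2230
Q_lat = 199.89 kW

199.89


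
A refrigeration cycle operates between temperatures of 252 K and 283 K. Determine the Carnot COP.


dT = 283 - 252 = 31 K
COP_carnot = T_cold / dT = 252 / 31
COP_carnot = 8.129

8.129


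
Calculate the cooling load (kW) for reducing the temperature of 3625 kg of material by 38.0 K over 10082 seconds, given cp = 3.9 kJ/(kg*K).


Q = m * cp * dT / t
Q = 3625 * 3.9 * 38.0 / 10082
Q = 53.286 kW

53.286


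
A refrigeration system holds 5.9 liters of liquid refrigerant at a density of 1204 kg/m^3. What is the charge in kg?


Charge = V * rho / 1000
Charge = 5.9 * 1204 / 1000
Charge = 7.1 kg

7.1


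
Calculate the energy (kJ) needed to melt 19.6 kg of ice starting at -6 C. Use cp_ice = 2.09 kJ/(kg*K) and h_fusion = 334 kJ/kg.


Sensible heat = cp * dT = 2.09 * 6 = 12.54 kJ/kg
Total per kg = 12.54 + 334 = 346.54 kJ/kg
Q = m * total = 19.6 * 346.54
Q = 6792.2 kJ

6792.2


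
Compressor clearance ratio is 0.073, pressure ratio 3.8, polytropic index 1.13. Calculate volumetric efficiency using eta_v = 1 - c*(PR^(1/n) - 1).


PR^(1/n) = 3.8^(1/1.13) = 3.25898851
eta_v = 1 - 0.073 * (3.25898851 - 1)
eta_v = 0.8351

0.8351


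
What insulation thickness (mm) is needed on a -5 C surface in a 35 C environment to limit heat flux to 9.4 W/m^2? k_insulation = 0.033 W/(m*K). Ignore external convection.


dT = 35 - (-5) = 40 K
thickness = k * dT / q_max * 1000
thickness = 0.033 * 40 / 9.4 * 1000
thickness = 140.4 mm

140.4


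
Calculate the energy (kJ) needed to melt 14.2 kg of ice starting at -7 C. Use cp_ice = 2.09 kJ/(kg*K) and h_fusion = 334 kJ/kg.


Sensible heat = cp * dT = 2.09 * 7 = 14.63 kJ/kg
Total per kg = 14.63 + 334 = 348.63 kJ/kg
Q = m * total = 14.2 * 348.63
Q = 4950.5 kJ

4950.5


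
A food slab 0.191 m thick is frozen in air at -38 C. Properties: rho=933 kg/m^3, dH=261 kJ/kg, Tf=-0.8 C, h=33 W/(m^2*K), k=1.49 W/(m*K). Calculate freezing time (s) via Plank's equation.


dT = -0.8 - (-38) = 37.2 K
term1 = a/(2h) = 0.191/(2*33) = 0.002893939394
term2 = a^2/(8k) = 0.191^2/(8*1.49) = 0.003060486577
t = rho*dH*1000/dT * (term1 + term2)
t = 933*261*1000/37.2 * (0.002893939394 + 0.003060486577)
t = 38978 s

38978


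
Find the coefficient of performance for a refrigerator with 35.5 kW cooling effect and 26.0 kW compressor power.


COP = Q_evap / W
COP = 35.5 / 26.0
COP = 1.365

1.365


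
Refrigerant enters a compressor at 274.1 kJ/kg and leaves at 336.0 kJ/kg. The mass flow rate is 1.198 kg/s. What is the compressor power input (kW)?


dh = 336.0 - 274.1 = 61.9 kJ/kg
W = m_dot * dh = 1.198 * 61.9 = 74.16 kW

74.16


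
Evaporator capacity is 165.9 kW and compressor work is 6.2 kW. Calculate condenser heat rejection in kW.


Q_cond = Q_evap + W
Q_cond = 165.9 + 6.2
Q_cond = 172.1 kW

172.1


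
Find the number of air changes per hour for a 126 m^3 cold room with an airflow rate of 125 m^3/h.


ACH = flow / volume
ACH = 125 / 126
ACH = 0.992

0.992


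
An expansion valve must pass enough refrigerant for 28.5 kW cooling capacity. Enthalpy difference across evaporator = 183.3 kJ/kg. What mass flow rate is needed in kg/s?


m_dot = Q / dh
m_dot = 28.5 / 183.3
m_dot = 0.1555 kg/s

0.1555


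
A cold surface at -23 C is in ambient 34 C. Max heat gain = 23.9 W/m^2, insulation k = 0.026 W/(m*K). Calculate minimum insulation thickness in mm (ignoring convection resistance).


dT = 34 - (-23) = 57 K
thickness = k * dT / q_max * 1000
thickness = 0.026 * 57 / 23.9 * 1000
thickness = 62.0 mm

62.0


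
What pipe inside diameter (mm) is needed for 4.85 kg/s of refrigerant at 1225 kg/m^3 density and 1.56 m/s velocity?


A = m_dot / (rho * v) = 4.85 / (1225 * 1.56) = 0.002537938252 m^2
d = sqrt(4*A/pi) * 1000
d = 56.8 mm

56.8


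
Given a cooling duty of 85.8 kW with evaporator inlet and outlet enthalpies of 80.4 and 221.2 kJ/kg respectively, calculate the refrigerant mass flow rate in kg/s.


dh = 221.2 - 80.4 = 140.8 kJ/kg
m_dot = Q / dh = 85.8 / 140.8 = 0.6094 kg/s

0.6094


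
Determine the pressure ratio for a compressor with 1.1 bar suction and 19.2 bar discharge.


PR = P_high / P_low
PR = 19.2 / 1.1
PR = 17.455

17.455


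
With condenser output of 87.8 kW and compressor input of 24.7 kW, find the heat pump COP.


COP_hp = Q_cond / W
COP_hp = 87.8 / 24.7
COP_hp = 3.555

3.555


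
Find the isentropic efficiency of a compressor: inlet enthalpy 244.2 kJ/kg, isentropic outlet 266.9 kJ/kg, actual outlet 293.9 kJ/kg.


dh_ideal = 266.9 - 244.2 = 22.7 kJ/kg
dh_actual = 293.9 - 244.2 = 49.7 kJ/kg
eta_s = dh_ideal / dh_actual = 22.7 / 49.7
eta_s = 0.4567

0.4567


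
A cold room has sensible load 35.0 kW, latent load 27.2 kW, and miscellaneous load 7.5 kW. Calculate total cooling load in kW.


Q_total = Q_s + Q_l + Q_misc
Q_total = 35.0 + 27.2 + 7.5
Q_total = 69.7 kW

69.7


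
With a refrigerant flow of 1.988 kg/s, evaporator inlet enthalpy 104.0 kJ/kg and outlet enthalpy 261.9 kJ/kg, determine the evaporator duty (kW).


dh = 261.9 - 104.0 = 157.9 kJ/kg
Q_evap = m_dot * dh = 1.988 * 157.9
Q_evap = 313.91 kW

313.91


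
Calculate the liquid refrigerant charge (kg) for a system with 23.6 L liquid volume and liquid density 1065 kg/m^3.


Charge = V * rho / 1000
Charge = 23.6 * 1065 / 1000
Charge = 25.13 kg

25.13


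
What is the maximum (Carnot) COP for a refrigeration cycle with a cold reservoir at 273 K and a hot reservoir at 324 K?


dT = 324 - 273 = 51 K
COP_carnot = T_cold / dT = 273 / 51
COP_carnot = 5.353

5.353


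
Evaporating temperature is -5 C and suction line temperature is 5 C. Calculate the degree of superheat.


Superheat = T_suction - T_evap
Superheat = 5 - (-5)
Superheat = 10 K

10


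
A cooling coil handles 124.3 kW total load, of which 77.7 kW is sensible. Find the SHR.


SHR = Q_sensible / Q_total
SHR = 77.7 / 124.3
SHR = 0.625

0.625


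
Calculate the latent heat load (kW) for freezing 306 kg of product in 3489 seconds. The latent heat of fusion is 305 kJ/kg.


Q_lat = m * h_fg / t
Q_lat = 306 * 305 / 3489
Q_lat = 26.75 kW

26.75


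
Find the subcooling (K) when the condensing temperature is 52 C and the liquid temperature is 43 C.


Subcooling = T_cond - T_liquid
Subcooling = 52 - 43
Subcooling = 9 K

9


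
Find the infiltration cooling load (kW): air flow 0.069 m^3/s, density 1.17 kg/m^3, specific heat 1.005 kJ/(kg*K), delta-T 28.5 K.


Q = V_dot * rho * cp * dT
Q = 0.069 * 1.17 * 1.005 * 28.5
Q = 2.312 kW

2.312


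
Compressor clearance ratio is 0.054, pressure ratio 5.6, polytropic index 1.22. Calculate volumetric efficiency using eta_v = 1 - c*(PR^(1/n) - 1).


PR^(1/n) = 5.6^(1/1.22) = 4.10458142
eta_v = 1 - 0.054 * (4.10458142 - 1)
eta_v = 0.8324

0.8324


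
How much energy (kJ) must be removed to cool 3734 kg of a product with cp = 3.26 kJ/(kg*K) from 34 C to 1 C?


dT = 34 - (1) = 33 K
Q = m * cp * dT = 3734 * 3.26 * 33
Q = 401704 kJ

401704


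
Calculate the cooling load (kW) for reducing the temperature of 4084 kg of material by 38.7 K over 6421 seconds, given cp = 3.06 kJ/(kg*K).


Q = m * cp * dT / t
Q = 4084 * 3.06 * 38.7 / 6421
Q = 75.321 kW

75.321


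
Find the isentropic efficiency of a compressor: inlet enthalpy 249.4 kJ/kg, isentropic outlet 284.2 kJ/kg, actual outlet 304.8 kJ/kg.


dh_ideal = 284.2 - 249.4 = 34.8 kJ/kg
dh_actual = 304.8 - 249.4 = 55.4 kJ/kg
eta_s = dh_ideal / dh_actual = 34.8 / 55.4
eta_s = 0.6282

0.6282


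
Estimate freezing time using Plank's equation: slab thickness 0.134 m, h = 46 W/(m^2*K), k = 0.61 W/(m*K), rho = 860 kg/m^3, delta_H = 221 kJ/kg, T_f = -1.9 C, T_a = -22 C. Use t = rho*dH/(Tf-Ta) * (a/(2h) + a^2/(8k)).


dT = -1.9 - (-22) = 20.1 K
term1 = a/(2h) = 0.134/(2*46) = 0.001456521739
term2 = a^2/(8k) = 0.134^2/(8*0.61) = 0.003679508197
t = rho*dH*1000/dT * (term1 + term2)
t = 860*221*1000/20.1 * (0.001456521739 + 0.003679508197)
t = 48565 s

48565


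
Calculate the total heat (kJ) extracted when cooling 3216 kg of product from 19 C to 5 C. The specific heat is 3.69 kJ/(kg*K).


dT = 19 - (5) = 14 K
Q = m * cp * dT = 3216 * 3.69 * 14
Q = 166139 kJ

166139


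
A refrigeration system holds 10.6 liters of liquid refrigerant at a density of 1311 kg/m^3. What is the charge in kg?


Charge = V * rho / 1000
Charge = 10.6 * 1311 / 1000
Charge = 13.9 kg

13.9


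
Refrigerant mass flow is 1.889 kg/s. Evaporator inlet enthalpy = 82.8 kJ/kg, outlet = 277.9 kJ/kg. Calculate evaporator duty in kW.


dh = 277.9 - 82.8 = 195.1 kJ/kg
Q_evap = m_dot * dh = 1.889 * 195.1
Q_evap = 368.54 kW

368.54


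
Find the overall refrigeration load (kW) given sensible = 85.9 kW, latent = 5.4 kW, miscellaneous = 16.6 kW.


Q_total = Q_s + Q_l + Q_misc
Q_total = 85.9 + 5.4 + 16.6
Q_total = 107.9 kW

107.9


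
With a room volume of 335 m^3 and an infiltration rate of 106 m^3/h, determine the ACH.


ACH = flow / volume
ACH = 106 / 335
ACH = 0.316

0.316


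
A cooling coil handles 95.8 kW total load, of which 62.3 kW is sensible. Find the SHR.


SHR = Q_sensible / Q_total
SHR = 62.3 / 95.8
SHR = 0.65

0.65


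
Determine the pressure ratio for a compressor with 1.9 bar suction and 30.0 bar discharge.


PR = P_high / P_low
PR = 30.0 / 1.9
PR = 15.789

15.789


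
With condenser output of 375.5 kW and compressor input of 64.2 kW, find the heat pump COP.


COP_hp = Q_cond / W
COP_hp = 375.5 / 64.2
COP_hp = 5.849

5.849


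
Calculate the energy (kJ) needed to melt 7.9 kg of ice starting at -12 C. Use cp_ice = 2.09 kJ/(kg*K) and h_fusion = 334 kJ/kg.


Sensible heat = cp * dT = 2.09 * 12 = 25.08 kJ/kg
Total per kg = 25.08 + 334 = 359.08 kJ/kg
Q = m * total = 7.9 * 359.08
Q = 2836.7 kJ

2836.7


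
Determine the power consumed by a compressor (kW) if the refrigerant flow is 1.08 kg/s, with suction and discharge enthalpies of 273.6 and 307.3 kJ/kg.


dh = 307.3 - 273.6 = 33.7 kJ/kg
W = m_dot * dh = 1.08 * 33.7 = 36.4 kW

36.4


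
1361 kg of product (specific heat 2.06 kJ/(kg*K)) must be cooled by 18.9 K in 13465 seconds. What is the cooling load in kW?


Q = m * cp * dT / t
Q = 1361 * 2.06 * 18.9 / 13465
Q = 3.935 kW

3.935


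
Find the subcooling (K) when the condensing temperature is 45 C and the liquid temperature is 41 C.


Subcooling = T_cond - T_liquid
Subcooling = 45 - 41
Subcooling = 4 K

4


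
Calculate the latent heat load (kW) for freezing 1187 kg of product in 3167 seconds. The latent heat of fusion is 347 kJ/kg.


Q_lat = m * h_fg / t
Q_lat = 1187 * 347 / 3167
Q_lat = 130.06 kW

130.06


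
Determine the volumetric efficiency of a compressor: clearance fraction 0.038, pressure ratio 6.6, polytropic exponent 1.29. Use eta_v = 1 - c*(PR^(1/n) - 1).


PR^(1/n) = 6.6^(1/1.29) = 4.31822608
eta_v = 1 - 0.038 * (4.31822608 - 1)
eta_v = 0.8739

0.8739


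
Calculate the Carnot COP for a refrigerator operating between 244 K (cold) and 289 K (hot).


dT = 289 - 244 = 45 K
COP_carnot = T_cold / dT = 244 / 45
COP_carnot = 5.422

5.422


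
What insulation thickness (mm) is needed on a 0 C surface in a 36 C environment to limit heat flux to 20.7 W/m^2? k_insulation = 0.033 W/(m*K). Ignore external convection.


dT = 36 - (0) = 36 K
thickness = k * dT / q_max * 1000
thickness = 0.033 * 36 / 20.7 * 1000
thickness = 57.4 mm

57.4


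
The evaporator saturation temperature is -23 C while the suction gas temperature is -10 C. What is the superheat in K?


Superheat = T_suction - T_evap
Superheat = -10 - (-23)
Superheat = 13 K

13


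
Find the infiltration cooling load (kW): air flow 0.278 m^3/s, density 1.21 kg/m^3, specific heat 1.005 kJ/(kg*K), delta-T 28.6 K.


Q = V_dot * rho * cp * dT
Q = 0.278 * 1.21 * 1.005 * 28.6
Q = 9.669 kW

9.669


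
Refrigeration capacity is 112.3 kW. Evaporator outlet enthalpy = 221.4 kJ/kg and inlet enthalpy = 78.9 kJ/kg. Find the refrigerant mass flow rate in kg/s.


dh = 221.4 - 78.9 = 142.5 kJ/kg
m_dot = Q / dh = 112.3 / 142.5 = 0.7881 kg/s

0.7881


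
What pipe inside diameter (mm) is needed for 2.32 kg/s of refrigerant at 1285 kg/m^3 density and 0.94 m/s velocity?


A = m_dot / (rho * v) = 2.32 / (1285 * 0.94) = 0.001920688799 m^2
d = sqrt(4*A/pi) * 1000
d = 49.5 mm

49.5


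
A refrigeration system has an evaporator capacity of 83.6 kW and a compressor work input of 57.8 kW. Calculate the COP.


COP = Q_evap / W
COP = 83.6 / 57.8
COP = 1.446

1.446


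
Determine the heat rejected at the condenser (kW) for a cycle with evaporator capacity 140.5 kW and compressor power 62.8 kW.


Q_cond = Q_evap + W
Q_cond = 140.5 + 62.8
Q_cond = 203.3 kW

203.3


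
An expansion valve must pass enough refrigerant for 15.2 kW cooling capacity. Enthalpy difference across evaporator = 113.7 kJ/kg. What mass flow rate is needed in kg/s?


m_dot = Q / dh
m_dot = 15.2 / 113.7
m_dot = 0.1337 kg/s

0.1337


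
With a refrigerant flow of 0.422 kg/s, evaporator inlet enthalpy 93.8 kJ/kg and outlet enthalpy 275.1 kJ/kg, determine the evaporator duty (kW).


dh = 275.1 - 93.8 = 181.3 kJ/kg
Q_evap = m_dot * dh = 0.422 * 181.3
Q_evap = 76.51 kW

76.51


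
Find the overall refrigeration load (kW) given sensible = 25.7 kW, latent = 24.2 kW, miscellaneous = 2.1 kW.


Q_total = Q_s + Q_l + Q_misc
Q_total = 25.7 + 24.2 + 2.1
Q_total = 52.0 kW

52.0


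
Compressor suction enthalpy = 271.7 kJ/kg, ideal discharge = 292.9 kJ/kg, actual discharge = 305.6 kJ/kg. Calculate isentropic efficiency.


dh_ideal = 292.9 - 271.7 = 21.2 kJ/kg
dh_actual = 305.6 - 271.7 = 33.9 kJ/kg
eta_s = dh_ideal / dh_actual = 21.2 / 33.9
eta_s = 0.6254

0.6254


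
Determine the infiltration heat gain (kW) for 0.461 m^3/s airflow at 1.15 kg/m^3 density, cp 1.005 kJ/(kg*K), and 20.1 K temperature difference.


Q = V_dot * rho * cp * dT
Q = 0.461 * 1.15 * 1.005 * 20.1
Q = 10.709 kW

10.709


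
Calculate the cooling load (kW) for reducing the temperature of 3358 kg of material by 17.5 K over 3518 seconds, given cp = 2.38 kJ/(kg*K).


Q = m * cp * dT / t
Q = 3358 * 2.38 * 17.5 / 3518
Q = 39.756 kW

39.756


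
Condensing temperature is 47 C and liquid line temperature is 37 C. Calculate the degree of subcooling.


Subcooling = T_cond - T_liquid
Subcooling = 47 - 37
Subcooling = 10 K

10


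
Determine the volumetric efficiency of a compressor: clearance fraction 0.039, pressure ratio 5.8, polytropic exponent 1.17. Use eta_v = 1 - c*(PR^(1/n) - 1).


PR^(1/n) = 5.8^(1/1.17) = 4.49264971
eta_v = 1 - 0.039 * (4.49264971 - 1)
eta_v = 0.8638

0.8638


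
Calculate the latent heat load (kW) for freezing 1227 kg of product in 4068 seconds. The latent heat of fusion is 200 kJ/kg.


Q_lat = m * h_fg / t
Q_lat = 1227 * 200 / 4068
Q_lat = 60.32 kW

60.32


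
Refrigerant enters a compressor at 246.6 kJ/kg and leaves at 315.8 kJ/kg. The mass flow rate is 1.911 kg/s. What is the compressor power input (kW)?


dh = 315.8 - 246.6 = 69.2 kJ/kg
W = m_dot * dh = 1.911 * 69.2 = 132.24 kW

132.24


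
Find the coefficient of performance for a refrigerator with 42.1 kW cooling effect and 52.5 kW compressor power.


COP = Q_evap / W
COP = 42.1 / 52.5
COP = 0.802

0.802


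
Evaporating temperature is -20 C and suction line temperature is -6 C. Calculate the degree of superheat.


Superheat = T_suction - T_evap
Superheat = -6 - (-20)
Superheat = 14 K

14


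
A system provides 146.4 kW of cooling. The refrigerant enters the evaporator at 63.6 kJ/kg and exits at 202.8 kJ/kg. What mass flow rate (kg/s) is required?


dh = 202.8 - 63.6 = 139.2 kJ/kg
m_dot = Q / dh = 146.4 / 139.2 = 1.0517 kg/s

1.0517


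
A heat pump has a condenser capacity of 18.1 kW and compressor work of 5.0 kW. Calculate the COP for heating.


COP_hp = Q_cond / W
COP_hp = 18.1 / 5.0
COP_hp = 3.62

3.62


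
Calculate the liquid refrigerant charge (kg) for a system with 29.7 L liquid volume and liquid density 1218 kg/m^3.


Charge = V * rho / 1000
Charge = 29.7 * 1218 / 1000
Charge = 36.17 kg

36.17


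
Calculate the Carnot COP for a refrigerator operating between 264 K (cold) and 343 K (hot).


dT = 343 - 264 = 79 K
COP_carnot = T_cold / dT = 264 / 79
COP_carnot = 3.342

3.342


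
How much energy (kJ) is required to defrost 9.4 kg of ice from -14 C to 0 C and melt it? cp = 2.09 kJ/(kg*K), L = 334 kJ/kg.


Sensible heat = cp * dT = 2.09 * 14 = 29.26 kJ/kg
Total per kg = 29.26 + 334 = 363.26 kJ/kg
Q = m * total = 9.4 * 363.26
Q = 3414.6 kJ

3414.6


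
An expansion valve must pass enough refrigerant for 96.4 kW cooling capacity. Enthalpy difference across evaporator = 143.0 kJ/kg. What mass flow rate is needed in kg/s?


m_dot = Q / dh
m_dot = 96.4 / 143.0
m_dot = 0.6741 kg/s

0.6741


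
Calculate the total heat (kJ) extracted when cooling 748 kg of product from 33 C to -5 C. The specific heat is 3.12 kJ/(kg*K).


dT = 33 - (-5) = 38 K
Q = m * cp * dT = 748 * 3.12 * 38
Q = 88683 kJ

88683


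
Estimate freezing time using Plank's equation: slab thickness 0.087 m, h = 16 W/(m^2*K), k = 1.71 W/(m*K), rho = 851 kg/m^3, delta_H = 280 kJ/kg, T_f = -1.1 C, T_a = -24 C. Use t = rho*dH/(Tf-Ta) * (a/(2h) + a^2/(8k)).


dT = -1.1 - (-24) = 22.9 K
term1 = a/(2h) = 0.087/(2*16) = 0.00271875
term2 = a^2/(8k) = 0.087^2/(8*1.71) = 0.0005532894737
t = rho*dH*1000/dT * (term1 + term2)
t = 851*280*1000/22.9 * (0.00271875 + 0.0005532894737)
t = 34046 s

34046


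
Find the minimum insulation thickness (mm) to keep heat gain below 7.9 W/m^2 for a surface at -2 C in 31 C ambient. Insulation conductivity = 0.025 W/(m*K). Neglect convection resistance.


dT = 31 - (-2) = 33 K
thickness = k * dT / q_max * 1000
thickness = 0.025 * 33 / 7.9 * 1000
thickness = 104.4 mm

104.4


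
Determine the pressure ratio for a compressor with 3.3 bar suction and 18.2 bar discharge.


PR = P_high / P_low
PR = 18.2 / 3.3
PR = 5.515

5.515


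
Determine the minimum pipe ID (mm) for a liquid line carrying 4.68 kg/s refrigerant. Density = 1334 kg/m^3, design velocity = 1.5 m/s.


A = m_dot / (rho * v) = 4.68 / (1334 * 1.5) = 0.002338830585 m^2
d = sqrt(4*A/pi) * 1000
d = 54.6 mm

54.6


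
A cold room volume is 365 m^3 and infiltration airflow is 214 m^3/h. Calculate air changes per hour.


ACH = flow / volume
ACH = 214 / 365
ACH = 0.586

0.586


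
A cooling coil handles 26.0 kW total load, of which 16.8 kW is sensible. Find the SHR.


SHR = Q_sensible / Q_total
SHR = 16.8 / 26.0
SHR = 0.646

0.646


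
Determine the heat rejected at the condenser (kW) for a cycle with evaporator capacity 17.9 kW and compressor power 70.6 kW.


Q_cond = Q_evap + W
Q_cond = 17.9 + 70.6
Q_cond = 88.5 kW

88.5


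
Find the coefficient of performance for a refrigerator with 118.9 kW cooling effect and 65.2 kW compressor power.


COP = Q_evap / W
COP = 118.9 / 65.2
COP = 1.824

1.824


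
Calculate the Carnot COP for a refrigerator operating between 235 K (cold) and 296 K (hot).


dT = 296 - 235 = 61 K
COP_carnot = T_cold / dT = 235 / 61
COP_carnot = 3.852

3.852


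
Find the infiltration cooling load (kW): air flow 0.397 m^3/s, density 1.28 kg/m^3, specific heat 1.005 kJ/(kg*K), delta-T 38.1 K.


Q = V_dot * rho * cp * dT
Q = 0.397 * 1.28 * 1.005 * 38.1
Q = 19.458 kW

19.458


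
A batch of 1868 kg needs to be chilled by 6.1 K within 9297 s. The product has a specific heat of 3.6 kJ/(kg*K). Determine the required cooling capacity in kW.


Q = m * cp * dT / t
Q = 1868 * 3.6 * 6.1 / 9297
Q = 4.412 kW

4.412


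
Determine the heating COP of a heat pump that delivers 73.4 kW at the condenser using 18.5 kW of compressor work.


COP_hp = Q_cond / W
COP_hp = 73.4 / 18.5
COP_hp = 3.968

3.968


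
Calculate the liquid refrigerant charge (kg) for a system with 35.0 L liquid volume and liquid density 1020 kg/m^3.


Charge = V * rho / 1000
Charge = 35.0 * 1020 / 1000
Charge = 35.7 kg

35.7


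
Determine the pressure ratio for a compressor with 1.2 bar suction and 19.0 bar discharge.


PR = P_high / P_low
PR = 19.0 / 1.2
PR = 15.833

15.833


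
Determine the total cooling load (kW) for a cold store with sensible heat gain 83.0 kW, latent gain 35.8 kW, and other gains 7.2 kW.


Q_total = Q_s + Q_l + Q_misc
Q_total = 83.0 + 35.8 + 7.2
Q_total = 126.0 kW

126.0


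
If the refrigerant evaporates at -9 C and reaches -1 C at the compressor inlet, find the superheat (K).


Superheat = T_suction - T_evap
Superheat = -1 - (-9)
Superheat = 8 K

8


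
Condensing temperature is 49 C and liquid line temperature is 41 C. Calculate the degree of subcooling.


Subcooling = T_cond - T_liquid
Subcooling = 49 - 41
Subcooling = 8 K

8


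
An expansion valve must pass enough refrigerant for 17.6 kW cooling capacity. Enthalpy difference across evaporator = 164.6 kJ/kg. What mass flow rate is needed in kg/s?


m_dot = Q / dh
m_dot = 17.6 / 164.6
m_dot = 0.1069 kg/s

0.1069


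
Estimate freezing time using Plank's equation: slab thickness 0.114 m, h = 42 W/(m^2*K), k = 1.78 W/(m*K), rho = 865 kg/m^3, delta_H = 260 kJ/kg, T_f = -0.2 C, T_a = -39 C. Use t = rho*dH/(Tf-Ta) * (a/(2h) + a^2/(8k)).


dT = -0.2 - (-39) = 38.8 K
term1 = a/(2h) = 0.114/(2*42) = 0.001357142857
term2 = a^2/(8k) = 0.114^2/(8*1.78) = 0.0009126404494
t = rho*dH*1000/dT * (term1 + term2)
t = 865*260*1000/38.8 * (0.001357142857 + 0.0009126404494)
t = 13157 s

13157


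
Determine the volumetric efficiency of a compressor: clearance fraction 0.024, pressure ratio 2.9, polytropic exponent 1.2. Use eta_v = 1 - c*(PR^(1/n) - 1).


PR^(1/n) = 2.9^(1/1.2) = 2.42846397
eta_v = 1 - 0.024 * (2.42846397 - 1)
eta_v = 0.9657

0.9657


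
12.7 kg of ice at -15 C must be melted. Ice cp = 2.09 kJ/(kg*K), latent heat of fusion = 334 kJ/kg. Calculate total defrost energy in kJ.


Sensible heat = cp * dT = 2.09 * 15 = 31.35 kJ/kg
Total per kg = 31.35 + 334 = 365.35 kJ/kg
Q = m * total = 12.7 * 365.35
Q = 4639.9 kJ

4639.9


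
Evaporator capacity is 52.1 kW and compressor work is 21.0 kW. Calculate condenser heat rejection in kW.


Q_cond = Q_evap + W
Q_cond = 52.1 + 21.0
Q_cond = 73.1 kW

73.1


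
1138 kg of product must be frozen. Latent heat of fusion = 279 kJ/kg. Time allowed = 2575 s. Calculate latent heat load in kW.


Q_lat = m * h_fg / t
Q_lat = 1138 * 279 / 2575
Q_lat = 123.3 kW

123.3


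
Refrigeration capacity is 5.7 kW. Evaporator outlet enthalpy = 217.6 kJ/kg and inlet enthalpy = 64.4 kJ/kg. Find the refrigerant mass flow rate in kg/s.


dh = 217.6 - 64.4 = 153.2 kJ/kg
m_dot = Q / dh = 5.7 / 153.2 = 0.0372 kg/s

0.0372


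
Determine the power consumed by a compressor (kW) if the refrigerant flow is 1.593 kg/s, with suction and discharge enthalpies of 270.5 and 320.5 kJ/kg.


dh = 320.5 - 270.5 = 50.0 kJ/kg
W = m_dot * dh = 1.593 * 50.0 = 79.65 kW

79.65


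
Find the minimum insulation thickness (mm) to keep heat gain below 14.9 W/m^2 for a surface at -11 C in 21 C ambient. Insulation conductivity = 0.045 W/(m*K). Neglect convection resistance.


dT = 21 - (-11) = 32 K
thickness = k * dT / q_max * 1000
thickness = 0.045 * 32 / 14.9 * 1000
thickness = 96.6 mm

96.6


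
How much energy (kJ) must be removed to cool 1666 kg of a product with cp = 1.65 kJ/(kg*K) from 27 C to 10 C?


dT = 27 - (10) = 17 K
Q = m * cp * dT = 1666 * 1.65 * 17
Q = 46731 kJ

46731


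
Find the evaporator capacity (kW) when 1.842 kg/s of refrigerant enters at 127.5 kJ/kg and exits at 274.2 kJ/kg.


dh = 274.2 - 127.5 = 146.7 kJ/kg
Q_evap = m_dot * dh = 1.842 * 146.7
Q_evap = 270.22 kW

270.22


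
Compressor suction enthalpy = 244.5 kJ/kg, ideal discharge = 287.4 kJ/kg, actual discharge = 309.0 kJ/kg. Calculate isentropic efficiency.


dh_ideal = 287.4 - 244.5 = 42.9 kJ/kg
dh_actual = 309.0 - 244.5 = 64.5 kJ/kg
eta_s = dh_ideal / dh_actual = 42.9 / 64.5
eta_s = 0.6651

0.6651


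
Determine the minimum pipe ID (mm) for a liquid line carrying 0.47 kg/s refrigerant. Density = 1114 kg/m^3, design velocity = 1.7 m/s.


A = m_dot / (rho * v) = 0.47 / (1114 * 1.7) = 0.0002481782659 m^2
d = sqrt(4*A/pi) * 1000
d = 17.8 mm

17.8


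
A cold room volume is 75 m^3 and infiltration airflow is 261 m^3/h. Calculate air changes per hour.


ACH = flow / volume
ACH = 261 / 75
ACH = 3.48

3.48


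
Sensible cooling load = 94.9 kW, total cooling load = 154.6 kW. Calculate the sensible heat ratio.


SHR = Q_sensible / Q_total
SHR = 94.9 / 154.6
SHR = 0.614

0.614


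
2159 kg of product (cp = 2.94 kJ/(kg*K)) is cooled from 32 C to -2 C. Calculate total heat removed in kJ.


dT = 32 - (-2) = 34 K
Q = m * cp * dT = 2159 * 2.94 * 34
Q = 215814 kJ

215814


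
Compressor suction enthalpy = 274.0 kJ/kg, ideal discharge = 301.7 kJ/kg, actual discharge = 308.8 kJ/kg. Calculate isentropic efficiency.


dh_ideal = 301.7 - 274.0 = 27.7 kJ/kg
dh_actual = 308.8 - 274.0 = 34.8 kJ/kg
eta_s = dh_ideal / dh_actual = 27.7 / 34.8
eta_s = 0.796

0.796


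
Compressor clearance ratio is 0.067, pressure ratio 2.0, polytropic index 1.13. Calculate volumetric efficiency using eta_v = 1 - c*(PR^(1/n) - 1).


PR^(1/n) = 2.0^(1/1.13) = 1.84670798
eta_v = 1 - 0.067 * (1.84670798 - 1)
eta_v = 0.9433

0.9433


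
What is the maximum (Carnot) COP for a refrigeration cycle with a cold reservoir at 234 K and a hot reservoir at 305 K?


dT = 305 - 234 = 71 K
COP_carnot = T_cold / dT = 234 / 71
COP_carnot = 3.296

3.296


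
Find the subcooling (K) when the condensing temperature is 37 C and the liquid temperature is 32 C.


Subcooling = T_cond - T_liquid
Subcooling = 37 - 32
Subcooling = 5 K

5


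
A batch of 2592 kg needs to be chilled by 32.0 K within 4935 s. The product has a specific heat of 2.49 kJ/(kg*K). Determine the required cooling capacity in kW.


Q = m * cp * dT / t
Q = 2592 * 2.49 * 32.0 / 4935
Q = 41.85 kW

41.85


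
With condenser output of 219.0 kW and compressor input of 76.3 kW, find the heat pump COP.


COP_hp = Q_cond / W
COP_hp = 219.0 / 76.3
COP_hp = 2.87

2.87


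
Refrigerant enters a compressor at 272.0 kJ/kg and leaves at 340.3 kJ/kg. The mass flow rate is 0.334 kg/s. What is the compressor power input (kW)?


dh = 340.3 - 272.0 = 68.3 kJ/kg
W = m_dot * dh = 0.334 * 68.3 = 22.81 kW

22.81


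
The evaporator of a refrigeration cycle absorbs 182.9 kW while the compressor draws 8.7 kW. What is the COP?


COP = Q_evap / W
COP = 182.9 / 8.7
COP = 21.023

21.023


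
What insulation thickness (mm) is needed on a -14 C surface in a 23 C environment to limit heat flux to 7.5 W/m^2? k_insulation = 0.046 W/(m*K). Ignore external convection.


dT = 23 - (-14) = 37 K
thickness = k * dT / q_max * 1000
thickness = 0.046 * 37 / 7.5 * 1000
thickness = 226.9 mm

226.9


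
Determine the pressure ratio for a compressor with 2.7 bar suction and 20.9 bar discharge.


PR = P_high / P_low
PR = 20.9 / 2.7
PR = 7.741

7.741


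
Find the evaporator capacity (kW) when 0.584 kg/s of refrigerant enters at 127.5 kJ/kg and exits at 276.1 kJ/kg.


dh = 276.1 - 127.5 = 148.6 kJ/kg
Q_evap = m_dot * dh = 0.584 * 148.6
Q_evap = 86.78 kW

86.78


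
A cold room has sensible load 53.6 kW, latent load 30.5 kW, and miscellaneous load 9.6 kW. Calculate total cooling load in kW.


Q_total = Q_s + Q_l + Q_misc
Q_total = 53.6 + 30.5 + 9.6
Q_total = 93.7 kW

93.7


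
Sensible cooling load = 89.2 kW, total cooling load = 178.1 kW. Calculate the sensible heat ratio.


SHR = Q_sensible / Q_total
SHR = 89.2 / 178.1
SHR = 0.501

0.501


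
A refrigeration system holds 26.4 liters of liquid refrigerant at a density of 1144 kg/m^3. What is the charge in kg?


Charge = V * rho / 1000
Charge = 26.4 * 1144 / 1000
Charge = 30.2 kg

30.2


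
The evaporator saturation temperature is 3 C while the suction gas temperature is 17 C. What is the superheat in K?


Superheat = T_suction - T_evap
Superheat = 17 - (3)
Superheat = 14 K

14


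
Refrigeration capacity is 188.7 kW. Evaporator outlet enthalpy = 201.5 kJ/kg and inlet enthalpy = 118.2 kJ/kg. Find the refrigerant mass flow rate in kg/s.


dh = 201.5 - 118.2 = 83.3 kJ/kg
m_dot = Q / dh = 188.7 / 83.3 = 2.2653 kg/s

2.2653


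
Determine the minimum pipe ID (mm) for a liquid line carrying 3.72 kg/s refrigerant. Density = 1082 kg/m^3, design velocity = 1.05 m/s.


A = m_dot / (rho * v) = 3.72 / (1082 * 1.05) = 0.003274359651 m^2
d = sqrt(4*A/pi) * 1000
d = 64.6 mm

64.6


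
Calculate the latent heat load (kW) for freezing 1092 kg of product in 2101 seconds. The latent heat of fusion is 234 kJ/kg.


Q_lat = m * h_fg / t
Q_lat = 1092 * 234 / 2101
Q_lat = 121.62 kW

121.62


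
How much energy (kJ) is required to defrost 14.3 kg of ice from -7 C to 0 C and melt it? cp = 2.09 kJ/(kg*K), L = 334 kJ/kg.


Sensible heat = cp * dT = 2.09 * 7 = 14.63 kJ/kg
Total per kg = 14.63 + 334 = 348.63 kJ/kg
Q = m * total = 14.3 * 348.63
Q = 4985.4 kJ

4985.4


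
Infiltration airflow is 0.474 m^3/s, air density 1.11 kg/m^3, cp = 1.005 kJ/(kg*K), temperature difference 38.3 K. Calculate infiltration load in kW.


Q = V_dot * rho * cp * dT
Q = 0.474 * 1.11 * 1.005 * 38.3
Q = 20.252 kW

20.252


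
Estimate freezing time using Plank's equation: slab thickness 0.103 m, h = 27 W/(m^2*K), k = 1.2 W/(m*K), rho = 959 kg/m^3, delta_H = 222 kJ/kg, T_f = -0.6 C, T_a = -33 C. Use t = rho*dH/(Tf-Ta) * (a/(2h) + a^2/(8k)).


dT = -0.6 - (-33) = 32.4 K
term1 = a/(2h) = 0.103/(2*27) = 0.001907407407
term2 = a^2/(8k) = 0.103^2/(8*1.2) = 0.001105104167
t = rho*dH*1000/dT * (term1 + term2)
t = 959*222*1000/32.4 * (0.001907407407 + 0.001105104167)
t = 19795 s

19795


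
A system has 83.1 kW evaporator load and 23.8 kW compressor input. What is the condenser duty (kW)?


Q_cond = Q_evap + W
Q_cond = 83.1 + 23.8
Q_cond = 106.9 kW

106.9


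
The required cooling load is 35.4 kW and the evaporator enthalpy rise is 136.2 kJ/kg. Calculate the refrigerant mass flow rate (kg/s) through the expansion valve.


m_dot = Q / dh
m_dot = 35.4 / 136.2
m_dot = 0.2599 kg/s

0.2599


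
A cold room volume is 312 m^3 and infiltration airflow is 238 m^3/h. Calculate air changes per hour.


ACH = flow / volume
ACH = 238 / 312
ACH = 0.763

0.763


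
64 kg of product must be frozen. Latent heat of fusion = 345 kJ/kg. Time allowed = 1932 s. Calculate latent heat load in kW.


Q_lat = m * h_fg / t
Q_lat = 64 * 345 / 1932
Q_lat = 11.43 kW

11.43


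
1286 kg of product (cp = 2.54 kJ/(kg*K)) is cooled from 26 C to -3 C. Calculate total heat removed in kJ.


dT = 26 - (-3) = 29 K
Q = m * cp * dT = 1286 * 2.54 * 29
Q = 94727 kJ

94727


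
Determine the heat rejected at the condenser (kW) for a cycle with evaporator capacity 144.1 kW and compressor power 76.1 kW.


Q_cond = Q_evap + W
Q_cond = 144.1 + 76.1
Q_cond = 220.2 kW

220.2


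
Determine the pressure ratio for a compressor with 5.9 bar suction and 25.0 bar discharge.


PR = P_high / P_low
PR = 25.0 / 5.9
PR = 4.237

4.237


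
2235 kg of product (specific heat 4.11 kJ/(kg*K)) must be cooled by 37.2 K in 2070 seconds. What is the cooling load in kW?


Q = m * cp * dT / t
Q = 2235 * 4.11 * 37.2 / 2070
Q = 165.079 kW

165.079


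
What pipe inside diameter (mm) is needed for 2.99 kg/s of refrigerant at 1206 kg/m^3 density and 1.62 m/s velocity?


A = m_dot / (rho * v) = 2.99 / (1206 * 1.62) = 0.001530413775 m^2
d = sqrt(4*A/pi) * 1000
d = 44.1 mm

44.1


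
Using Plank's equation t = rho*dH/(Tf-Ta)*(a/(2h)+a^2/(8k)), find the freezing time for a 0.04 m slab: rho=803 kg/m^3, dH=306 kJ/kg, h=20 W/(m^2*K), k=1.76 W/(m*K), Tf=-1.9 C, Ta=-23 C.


dT = -1.9 - (-23) = 21.1 K
term1 = a/(2h) = 0.04/(2*20) = 0.001
term2 = a^2/(8k) = 0.04^2/(8*1.76) = 0.0001136363636
t = rho*dH*1000/dT * (term1 + term2)
t = 803*306*1000/21.1 * (0.001 + 0.0001136363636)
t = 12969 s

12969


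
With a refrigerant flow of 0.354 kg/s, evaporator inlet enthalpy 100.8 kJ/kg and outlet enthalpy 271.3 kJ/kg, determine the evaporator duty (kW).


dh = 271.3 - 100.8 = 170.5 kJ/kg
Q_evap = m_dot * dh = 0.354 * 170.5
Q_evap = 60.36 kW

60.36


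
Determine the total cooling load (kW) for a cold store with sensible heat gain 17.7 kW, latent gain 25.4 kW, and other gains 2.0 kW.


Q_total = Q_s + Q_l + Q_misc
Q_total = 17.7 + 25.4 + 2.0
Q_total = 45.1 kW

45.1


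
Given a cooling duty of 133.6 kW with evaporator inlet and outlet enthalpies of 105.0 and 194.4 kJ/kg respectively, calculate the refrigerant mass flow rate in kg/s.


dh = 194.4 - 105.0 = 89.4 kJ/kg
m_dot = Q / dh = 133.6 / 89.4 = 1.4944 kg/s

1.4944


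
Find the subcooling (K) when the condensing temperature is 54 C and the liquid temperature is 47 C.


Subcooling = T_cond - T_liquid
Subcooling = 54 - 47
Subcooling = 7 K

7


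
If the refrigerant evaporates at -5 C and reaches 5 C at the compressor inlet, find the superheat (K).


Superheat = T_suction - T_evap
Superheat = 5 - (-5)
Superheat = 10 K

10


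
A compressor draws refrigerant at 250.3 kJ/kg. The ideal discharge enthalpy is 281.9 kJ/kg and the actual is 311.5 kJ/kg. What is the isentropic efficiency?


dh_ideal = 281.9 - 250.3 = 31.6 kJ/kg
dh_actual = 311.5 - 250.3 = 61.2 kJ/kg
eta_s = dh_ideal / dh_actual = 31.6 / 61.2
eta_s = 0.5163

0.5163


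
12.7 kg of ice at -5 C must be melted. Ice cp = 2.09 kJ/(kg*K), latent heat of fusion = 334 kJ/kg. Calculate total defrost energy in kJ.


Sensible heat = cp * dT = 2.09 * 5 = 10.45 kJ/kg
Total per kg = 10.45 + 334 = 344.45 kJ/kg
Q = m * total = 12.7 * 344.45
Q = 4374.5 kJ

4374.5


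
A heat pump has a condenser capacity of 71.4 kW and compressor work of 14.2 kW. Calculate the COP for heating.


COP_hp = Q_cond / W
COP_hp = 71.4 / 14.2
COP_hp = 5.028

5.028


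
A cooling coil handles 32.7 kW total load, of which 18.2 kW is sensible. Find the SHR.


SHR = Q_sensible / Q_total
SHR = 18.2 / 32.7
SHR = 0.557

0.557


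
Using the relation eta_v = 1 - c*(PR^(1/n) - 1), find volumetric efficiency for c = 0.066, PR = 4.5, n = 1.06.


PR^(1/n) = 4.5^(1/1.06) = 4.1327413
eta_v = 1 - 0.066 * (4.1327413 - 1)
eta_v = 0.7932

0.7932


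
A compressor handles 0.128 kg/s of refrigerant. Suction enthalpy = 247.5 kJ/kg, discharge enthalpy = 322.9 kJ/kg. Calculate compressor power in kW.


dh = 322.9 - 247.5 = 75.4 kJ/kg
W = m_dot * dh = 0.128 * 75.4 = 9.65 kW

9.65


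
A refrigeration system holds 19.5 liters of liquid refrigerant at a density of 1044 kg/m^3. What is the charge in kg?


Charge = V * rho / 1000
Charge = 19.5 * 1044 / 1000
Charge = 20.36 kg

20.36
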